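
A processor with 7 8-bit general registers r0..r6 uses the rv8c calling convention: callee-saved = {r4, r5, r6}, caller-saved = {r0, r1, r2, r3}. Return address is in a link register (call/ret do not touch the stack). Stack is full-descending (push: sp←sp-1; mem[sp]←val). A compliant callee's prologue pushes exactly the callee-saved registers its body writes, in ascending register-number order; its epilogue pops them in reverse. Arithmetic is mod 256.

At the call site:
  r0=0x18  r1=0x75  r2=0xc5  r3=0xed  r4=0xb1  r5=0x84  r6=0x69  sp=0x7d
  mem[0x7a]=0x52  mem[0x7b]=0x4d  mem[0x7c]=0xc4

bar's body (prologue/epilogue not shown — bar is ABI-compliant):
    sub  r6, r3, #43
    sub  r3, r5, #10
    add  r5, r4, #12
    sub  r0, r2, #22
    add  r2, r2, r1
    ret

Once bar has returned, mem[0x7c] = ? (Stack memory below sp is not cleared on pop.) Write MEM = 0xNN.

MEM = 0x84

prologue: push r5 → mem[0x7c]=0x84, sp=0x7c
prologue: push r6 → mem[0x7b]=0x69, sp=0x7b
body[0] sub  r6, r3, #43 → r6=0xc2
body[1] sub  r3, r5, #10 → r3=0x7a
body[2] add  r5, r4, #12 → r5=0xbd
body[3] sub  r0, r2, #22 → r0=0xaf
body[4] add  r2, r2, r1 → r2=0x3a
epilogue: pop r6=0x69, sp=0x7c
epilogue: pop r5=0x84, sp=0x7d
prologue pushed ['r5', 'r6'] at ['0x7c', '0x7b']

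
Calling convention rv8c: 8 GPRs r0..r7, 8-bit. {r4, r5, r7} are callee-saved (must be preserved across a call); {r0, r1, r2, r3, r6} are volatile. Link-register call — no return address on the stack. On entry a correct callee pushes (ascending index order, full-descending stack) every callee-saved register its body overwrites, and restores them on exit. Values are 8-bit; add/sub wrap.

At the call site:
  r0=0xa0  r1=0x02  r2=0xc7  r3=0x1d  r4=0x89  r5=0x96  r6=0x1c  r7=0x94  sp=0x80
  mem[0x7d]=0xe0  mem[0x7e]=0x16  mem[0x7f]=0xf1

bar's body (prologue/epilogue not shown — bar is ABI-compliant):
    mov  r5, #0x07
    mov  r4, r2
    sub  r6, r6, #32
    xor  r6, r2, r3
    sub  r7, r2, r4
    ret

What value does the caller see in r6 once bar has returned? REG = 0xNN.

REG = 0xda

prologue: push r4 → mem[0x7f]=0x89, sp=0x7f
prologue: push r5 → mem[0x7e]=0x96, sp=0x7e
prologue: push r7 → mem[0x7d]=0x94, sp=0x7d
body[0] mov  r5, #0x07 → r5=0x07
body[1] mov  r4, r2 → r4=0xc7
body[2] sub  r6, r6, #32 → r6=0xfc
body[3] xor  r6, r2, r3 → r6=0xda
body[4] sub  r7, r2, r4 → r7=0x00
epilogue: pop r7=0x94, sp=0x7e
epilogue: pop r5=0x96, sp=0x7f
epilogue: pop r4=0x89, sp=0x80
r6 is caller-saved → body value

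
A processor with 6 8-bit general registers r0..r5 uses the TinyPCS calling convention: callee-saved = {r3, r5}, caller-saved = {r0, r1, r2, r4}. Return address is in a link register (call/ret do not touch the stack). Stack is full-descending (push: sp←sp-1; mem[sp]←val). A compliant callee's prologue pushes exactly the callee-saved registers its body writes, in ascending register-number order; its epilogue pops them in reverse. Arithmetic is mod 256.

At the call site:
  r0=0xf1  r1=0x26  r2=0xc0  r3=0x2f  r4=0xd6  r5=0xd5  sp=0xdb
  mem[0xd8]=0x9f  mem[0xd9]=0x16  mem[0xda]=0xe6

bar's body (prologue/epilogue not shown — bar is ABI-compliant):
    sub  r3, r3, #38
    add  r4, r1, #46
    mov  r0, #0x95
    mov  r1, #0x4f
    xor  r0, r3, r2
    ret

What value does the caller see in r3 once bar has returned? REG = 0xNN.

REG = 0x2f

prologue: push r3 -> mem[0xda]=0x2f, sp=0xda
body[0] sub  r3, r3, #38 -> r3=0x09
body[1] add  r4, r1, #46 -> r4=0x54
body[2] mov  r0, #0x95 -> r0=0x95
body[3] mov  r1, #0x4f -> r1=0x4f
body[4] xor  r0, r3, r2 -> r0=0xc9
epilogue: pop r3=0x2f, sp=0xdb
r3 is callee-saved -> restored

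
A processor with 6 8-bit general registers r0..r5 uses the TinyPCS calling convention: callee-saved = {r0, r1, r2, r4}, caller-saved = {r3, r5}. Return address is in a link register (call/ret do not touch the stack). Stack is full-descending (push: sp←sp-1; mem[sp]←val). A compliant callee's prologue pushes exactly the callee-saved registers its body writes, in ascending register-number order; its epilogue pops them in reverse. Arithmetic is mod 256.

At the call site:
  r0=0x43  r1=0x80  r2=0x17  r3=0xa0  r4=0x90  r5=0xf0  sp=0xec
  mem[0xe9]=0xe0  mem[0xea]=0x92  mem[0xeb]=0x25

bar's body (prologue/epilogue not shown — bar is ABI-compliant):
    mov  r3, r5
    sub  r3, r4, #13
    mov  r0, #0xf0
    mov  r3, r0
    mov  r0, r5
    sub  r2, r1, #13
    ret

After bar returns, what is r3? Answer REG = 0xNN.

prologue: push r0 → mem[0xeb]=0x43, sp=0xeb
prologue: push r2 → mem[0xea]=0x17, sp=0xea
body[0] mov  r3, r5 → r3=0xf0
body[1] sub  r3, r4, #13 → r3=0x83
body[2] mov  r0, #0xf0 → r0=0xf0
body[3] mov  r3, r0 → r3=0xf0
body[4] mov  r0, r5 → r0=0xf0
body[5] sub  r2, r1, #13 → r2=0x73
epilogue: pop r2=0x17, sp=0xeb
epilogue: pop r0=0x43, sp=0xec
r3 is caller-saved → body value

REG = 0xf0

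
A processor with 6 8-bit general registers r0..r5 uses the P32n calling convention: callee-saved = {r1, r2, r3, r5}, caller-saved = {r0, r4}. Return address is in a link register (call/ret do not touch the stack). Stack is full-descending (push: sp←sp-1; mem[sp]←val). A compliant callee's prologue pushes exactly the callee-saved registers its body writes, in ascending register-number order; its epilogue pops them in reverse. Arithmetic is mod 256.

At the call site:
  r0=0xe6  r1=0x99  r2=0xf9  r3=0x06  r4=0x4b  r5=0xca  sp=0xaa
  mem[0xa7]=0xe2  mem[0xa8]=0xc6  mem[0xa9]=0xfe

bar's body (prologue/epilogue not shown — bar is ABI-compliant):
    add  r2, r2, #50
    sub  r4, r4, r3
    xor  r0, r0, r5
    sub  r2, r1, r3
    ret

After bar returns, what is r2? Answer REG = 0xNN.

REG = 0xf9

prologue: push r2 -> mem[0xa9]=0xf9, sp=0xa9
body[0] add  r2, r2, #50 -> r2=0x2b
body[1] sub  r4, r4, r3 -> r4=0x45
body[2] xor  r0, r0, r5 -> r0=0x2c
body[3] sub  r2, r1, r3 -> r2=0x93
epilogue: pop r2=0xf9, sp=0xaa
r2 is callee-saved -> restored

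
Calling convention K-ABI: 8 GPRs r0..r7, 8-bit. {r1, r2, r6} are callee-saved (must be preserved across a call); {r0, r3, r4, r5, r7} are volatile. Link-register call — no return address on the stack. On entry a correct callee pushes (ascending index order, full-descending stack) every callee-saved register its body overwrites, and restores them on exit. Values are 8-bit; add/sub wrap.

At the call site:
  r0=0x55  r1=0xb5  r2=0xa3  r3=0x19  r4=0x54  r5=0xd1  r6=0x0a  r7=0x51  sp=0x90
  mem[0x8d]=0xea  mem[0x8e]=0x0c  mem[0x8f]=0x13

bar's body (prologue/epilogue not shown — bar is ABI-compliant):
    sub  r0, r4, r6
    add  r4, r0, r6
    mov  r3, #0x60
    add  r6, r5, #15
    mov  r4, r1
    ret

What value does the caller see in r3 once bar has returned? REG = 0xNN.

prologue: push r6 → mem[0x8f]=0x0a, sp=0x8f
body[0] sub  r0, r4, r6 → r0=0x4a
body[1] add  r4, r0, r6 → r4=0x54
body[2] mov  r3, #0x60 → r3=0x60
body[3] add  r6, r5, #15 → r6=0xe0
body[4] mov  r4, r1 → r4=0xb5
epilogue: pop r6=0x0a, sp=0x90
r3 is caller-saved → body value

REG = 0x60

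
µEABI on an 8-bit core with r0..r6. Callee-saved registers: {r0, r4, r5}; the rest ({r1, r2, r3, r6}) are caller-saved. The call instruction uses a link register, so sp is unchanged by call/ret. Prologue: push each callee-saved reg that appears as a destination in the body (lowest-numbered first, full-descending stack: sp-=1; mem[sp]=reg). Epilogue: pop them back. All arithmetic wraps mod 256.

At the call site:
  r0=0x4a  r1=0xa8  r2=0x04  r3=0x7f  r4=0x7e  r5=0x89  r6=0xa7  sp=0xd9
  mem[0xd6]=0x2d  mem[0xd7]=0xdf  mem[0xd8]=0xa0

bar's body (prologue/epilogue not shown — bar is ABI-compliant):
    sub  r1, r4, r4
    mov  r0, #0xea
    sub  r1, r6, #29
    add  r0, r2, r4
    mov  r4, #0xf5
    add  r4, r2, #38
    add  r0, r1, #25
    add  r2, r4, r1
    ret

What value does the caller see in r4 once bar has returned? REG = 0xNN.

REG = 0x7e

prologue: push r0 -> mem[0xd8]=0x4a, sp=0xd8
prologue: push r4 -> mem[0xd7]=0x7e, sp=0xd7
body[0] sub  r1, r4, r4 -> r1=0x00
body[1] mov  r0, #0xea -> r0=0xea
body[2] sub  r1, r6, #29 -> r1=0x8a
body[3] add  r0, r2, r4 -> r0=0x82
body[4] mov  r4, #0xf5 -> r4=0xf5
body[5] add  r4, r2, #38 -> r4=0x2a
body[6] add  r0, r1, #25 -> r0=0xa3
body[7] add  r2, r4, r1 -> r2=0xb4
epilogue: pop r4=0x7e, sp=0xd8
epilogue: pop r0=0x4a, sp=0xd9
r4 is callee-saved -> restored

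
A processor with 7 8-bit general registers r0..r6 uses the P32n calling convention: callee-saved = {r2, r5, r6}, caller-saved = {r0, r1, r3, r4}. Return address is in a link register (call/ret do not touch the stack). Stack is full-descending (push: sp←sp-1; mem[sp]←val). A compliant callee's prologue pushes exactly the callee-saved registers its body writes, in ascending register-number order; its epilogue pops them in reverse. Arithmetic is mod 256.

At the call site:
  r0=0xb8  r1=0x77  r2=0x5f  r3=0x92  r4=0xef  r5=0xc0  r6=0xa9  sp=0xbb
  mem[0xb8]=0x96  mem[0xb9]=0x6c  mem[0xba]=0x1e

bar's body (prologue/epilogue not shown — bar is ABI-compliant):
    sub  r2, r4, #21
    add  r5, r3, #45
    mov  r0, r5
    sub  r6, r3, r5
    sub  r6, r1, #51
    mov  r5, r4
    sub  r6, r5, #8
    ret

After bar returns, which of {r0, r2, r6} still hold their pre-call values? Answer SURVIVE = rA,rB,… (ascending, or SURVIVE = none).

prologue: push r2 -> mem[0xba]=0x5f, sp=0xba
prologue: push r5 -> mem[0xb9]=0xc0, sp=0xb9
prologue: push r6 -> mem[0xb8]=0xa9, sp=0xb8
body[0] sub  r2, r4, #21 -> r2=0xda
body[1] add  r5, r3, #45 -> r5=0xbf
body[2] mov  r0, r5 -> r0=0xbf
body[3] sub  r6, r3, r5 -> r6=0xd3
body[4] sub  r6, r1, #51 -> r6=0x44
body[5] mov  r5, r4 -> r5=0xef
body[6] sub  r6, r5, #8 -> r6=0xe7
epilogue: pop r6=0xa9, sp=0xb9
epilogue: pop r5=0xc0, sp=0xba
epilogue: pop r2=0x5f, sp=0xbb
r0: caller-saved, written=True
r2: callee-saved, written=True
r6: callee-saved, written=True

SURVIVE = r2,r6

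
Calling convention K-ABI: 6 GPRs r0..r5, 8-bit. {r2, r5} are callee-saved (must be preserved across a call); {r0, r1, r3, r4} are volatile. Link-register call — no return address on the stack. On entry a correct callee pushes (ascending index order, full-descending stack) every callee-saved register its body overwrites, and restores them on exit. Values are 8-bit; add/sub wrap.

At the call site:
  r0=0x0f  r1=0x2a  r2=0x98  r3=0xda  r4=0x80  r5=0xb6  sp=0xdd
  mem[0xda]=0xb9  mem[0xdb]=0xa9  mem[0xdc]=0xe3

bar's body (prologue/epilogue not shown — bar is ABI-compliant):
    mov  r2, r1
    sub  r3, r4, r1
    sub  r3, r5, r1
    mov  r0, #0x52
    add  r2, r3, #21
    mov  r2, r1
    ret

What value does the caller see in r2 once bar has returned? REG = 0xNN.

prologue: push r2 -> mem[0xdc]=0x98, sp=0xdc
body[0] mov  r2, r1 -> r2=0x2a
body[1] sub  r3, r4, r1 -> r3=0x56
body[2] sub  r3, r5, r1 -> r3=0x8c
body[3] mov  r0, #0x52 -> r0=0x52
body[4] add  r2, r3, #21 -> r2=0xa1
body[5] mov  r2, r1 -> r2=0x2a
epilogue: pop r2=0x98, sp=0xdd
r2 is callee-saved -> restored

REG = 0x98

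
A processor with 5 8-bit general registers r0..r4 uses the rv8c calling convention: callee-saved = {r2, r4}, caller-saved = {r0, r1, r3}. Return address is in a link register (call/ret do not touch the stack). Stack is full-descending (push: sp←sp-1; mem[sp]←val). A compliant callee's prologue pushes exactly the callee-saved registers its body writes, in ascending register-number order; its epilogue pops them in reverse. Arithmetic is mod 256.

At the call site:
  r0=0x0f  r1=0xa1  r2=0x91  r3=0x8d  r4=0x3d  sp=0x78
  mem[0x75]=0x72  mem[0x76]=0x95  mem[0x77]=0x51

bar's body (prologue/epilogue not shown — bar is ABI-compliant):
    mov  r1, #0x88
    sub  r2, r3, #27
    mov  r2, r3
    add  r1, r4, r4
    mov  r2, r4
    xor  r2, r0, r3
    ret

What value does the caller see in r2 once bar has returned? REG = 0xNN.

REG = 0x91

prologue: push r2 → mem[0x77]=0x91, sp=0x77
body[0] mov  r1, #0x88 → r1=0x88
body[1] sub  r2, r3, #27 → r2=0x72
body[2] mov  r2, r3 → r2=0x8d
body[3] add  r1, r4, r4 → r1=0x7a
body[4] mov  r2, r4 → r2=0x3d
body[5] xor  r2, r0, r3 → r2=0x82
epilogue: pop r2=0x91, sp=0x78
r2 is callee-saved → restored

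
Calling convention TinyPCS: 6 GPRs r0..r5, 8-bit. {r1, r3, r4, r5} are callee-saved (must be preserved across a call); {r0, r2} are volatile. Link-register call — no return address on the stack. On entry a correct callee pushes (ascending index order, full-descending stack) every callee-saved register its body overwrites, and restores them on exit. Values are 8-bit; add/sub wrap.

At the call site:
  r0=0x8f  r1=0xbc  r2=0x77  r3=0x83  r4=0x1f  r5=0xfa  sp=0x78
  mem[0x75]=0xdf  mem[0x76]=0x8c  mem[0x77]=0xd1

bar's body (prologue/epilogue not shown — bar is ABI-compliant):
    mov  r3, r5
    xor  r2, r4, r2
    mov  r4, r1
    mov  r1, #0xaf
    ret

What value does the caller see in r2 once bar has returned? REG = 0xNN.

REG = 0x68

prologue: push r1 -> mem[0x77]=0xbc, sp=0x77
prologue: push r3 -> mem[0x76]=0x83, sp=0x76
prologue: push r4 -> mem[0x75]=0x1f, sp=0x75
body[0] mov  r3, r5 -> r3=0xfa
body[1] xor  r2, r4, r2 -> r2=0x68
body[2] mov  r4, r1 -> r4=0xbc
body[3] mov  r1, #0xaf -> r1=0xaf
epilogue: pop r4=0x1f, sp=0x76
epilogue: pop r3=0x83, sp=0x77
epilogue: pop r1=0xbc, sp=0x78
r2 is caller-saved -> body value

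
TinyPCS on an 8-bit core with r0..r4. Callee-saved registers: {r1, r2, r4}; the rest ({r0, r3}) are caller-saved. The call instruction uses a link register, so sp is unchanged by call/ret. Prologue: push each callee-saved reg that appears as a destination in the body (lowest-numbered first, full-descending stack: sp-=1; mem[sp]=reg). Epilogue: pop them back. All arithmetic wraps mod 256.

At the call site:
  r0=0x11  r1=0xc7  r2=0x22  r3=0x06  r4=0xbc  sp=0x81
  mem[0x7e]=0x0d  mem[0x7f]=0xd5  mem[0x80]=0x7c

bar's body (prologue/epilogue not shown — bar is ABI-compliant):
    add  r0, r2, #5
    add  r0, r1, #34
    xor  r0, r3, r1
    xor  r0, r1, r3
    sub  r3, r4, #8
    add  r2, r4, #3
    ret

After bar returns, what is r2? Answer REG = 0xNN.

prologue: push r2 → mem[0x80]=0x22, sp=0x80
body[0] add  r0, r2, #5 → r0=0x27
body[1] add  r0, r1, #34 → r0=0xe9
body[2] xor  r0, r3, r1 → r0=0xc1
body[3] xor  r0, r1, r3 → r0=0xc1
body[4] sub  r3, r4, #8 → r3=0xb4
body[5] add  r2, r4, #3 → r2=0xbf
epilogue: pop r2=0x22, sp=0x81
r2 is callee-saved → restored

REG = 0x22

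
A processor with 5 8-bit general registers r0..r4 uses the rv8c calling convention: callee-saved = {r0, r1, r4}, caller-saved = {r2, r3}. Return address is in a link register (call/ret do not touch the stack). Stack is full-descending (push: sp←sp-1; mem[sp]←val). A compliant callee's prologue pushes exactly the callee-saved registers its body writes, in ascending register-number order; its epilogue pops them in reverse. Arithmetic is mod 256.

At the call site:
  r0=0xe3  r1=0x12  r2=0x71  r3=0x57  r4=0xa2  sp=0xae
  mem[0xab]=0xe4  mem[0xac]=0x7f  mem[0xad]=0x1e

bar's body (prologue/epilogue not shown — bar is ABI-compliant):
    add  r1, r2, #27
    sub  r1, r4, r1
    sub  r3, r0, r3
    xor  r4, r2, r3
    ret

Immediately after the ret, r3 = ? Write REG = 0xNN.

REG = 0x8c

prologue: push r1 → mem[0xad]=0x12, sp=0xad
prologue: push r4 → mem[0xac]=0xa2, sp=0xac
body[0] add  r1, r2, #27 → r1=0x8c
body[1] sub  r1, r4, r1 → r1=0x16
body[2] sub  r3, r0, r3 → r3=0x8c
body[3] xor  r4, r2, r3 → r4=0xfd
epilogue: pop r4=0xa2, sp=0xad
epilogue: pop r1=0x12, sp=0xae
r3 is caller-saved → body value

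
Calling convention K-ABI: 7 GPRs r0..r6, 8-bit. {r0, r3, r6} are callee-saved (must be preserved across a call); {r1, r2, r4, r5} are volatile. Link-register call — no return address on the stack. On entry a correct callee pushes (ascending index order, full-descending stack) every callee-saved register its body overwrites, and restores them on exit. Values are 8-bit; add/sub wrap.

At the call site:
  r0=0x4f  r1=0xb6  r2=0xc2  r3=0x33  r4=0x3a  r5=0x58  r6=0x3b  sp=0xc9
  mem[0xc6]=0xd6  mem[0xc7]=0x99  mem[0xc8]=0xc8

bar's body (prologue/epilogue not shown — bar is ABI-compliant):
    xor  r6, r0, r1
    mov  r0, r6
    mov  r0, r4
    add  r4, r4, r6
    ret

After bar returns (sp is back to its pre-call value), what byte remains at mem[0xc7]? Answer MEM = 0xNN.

MEM = 0x3b

prologue: push r0 → mem[0xc8]=0x4f, sp=0xc8
prologue: push r6 → mem[0xc7]=0x3b, sp=0xc7
body[0] xor  r6, r0, r1 → r6=0xf9
body[1] mov  r0, r6 → r0=0xf9
body[2] mov  r0, r4 → r0=0x3a
body[3] add  r4, r4, r6 → r4=0x33
epilogue: pop r6=0x3b, sp=0xc8
epilogue: pop r0=0x4f, sp=0xc9
prologue pushed ['r0', 'r6'] at ['0xc8', '0xc7']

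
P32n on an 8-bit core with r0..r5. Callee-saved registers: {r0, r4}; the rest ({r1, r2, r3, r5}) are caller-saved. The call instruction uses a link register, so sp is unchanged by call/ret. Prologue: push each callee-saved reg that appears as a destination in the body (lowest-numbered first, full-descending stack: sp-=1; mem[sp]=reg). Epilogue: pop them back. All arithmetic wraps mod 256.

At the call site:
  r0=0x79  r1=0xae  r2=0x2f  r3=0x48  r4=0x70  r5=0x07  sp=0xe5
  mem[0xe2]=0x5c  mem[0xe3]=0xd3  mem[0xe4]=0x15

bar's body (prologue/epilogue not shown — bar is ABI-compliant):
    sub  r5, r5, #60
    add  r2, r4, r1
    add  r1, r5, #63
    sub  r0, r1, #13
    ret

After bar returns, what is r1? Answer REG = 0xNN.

prologue: push r0 → mem[0xe4]=0x79, sp=0xe4
body[0] sub  r5, r5, #60 → r5=0xcb
body[1] add  r2, r4, r1 → r2=0x1e
body[2] add  r1, r5, #63 → r1=0x0a
body[3] sub  r0, r1, #13 → r0=0xfd
epilogue: pop r0=0x79, sp=0xe5
r1 is caller-saved → body value

REG = 0x0a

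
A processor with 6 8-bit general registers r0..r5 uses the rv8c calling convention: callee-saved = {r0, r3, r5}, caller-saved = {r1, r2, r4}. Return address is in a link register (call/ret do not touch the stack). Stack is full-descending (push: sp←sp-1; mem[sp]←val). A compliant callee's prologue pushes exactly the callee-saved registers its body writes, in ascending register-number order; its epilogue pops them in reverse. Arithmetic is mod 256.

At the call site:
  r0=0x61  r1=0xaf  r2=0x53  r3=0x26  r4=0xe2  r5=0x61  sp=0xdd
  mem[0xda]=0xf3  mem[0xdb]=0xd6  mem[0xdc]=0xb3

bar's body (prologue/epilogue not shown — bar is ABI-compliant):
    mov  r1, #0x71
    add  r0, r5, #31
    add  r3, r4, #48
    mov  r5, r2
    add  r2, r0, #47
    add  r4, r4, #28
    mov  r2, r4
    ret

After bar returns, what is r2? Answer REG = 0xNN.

REG = 0xfe

prologue: push r0 -> mem[0xdc]=0x61, sp=0xdc
prologue: push r3 -> mem[0xdb]=0x26, sp=0xdb
prologue: push r5 -> mem[0xda]=0x61, sp=0xda
body[0] mov  r1, #0x71 -> r1=0x71
body[1] add  r0, r5, #31 -> r0=0x80
body[2] add  r3, r4, #48 -> r3=0x12
body[3] mov  r5, r2 -> r5=0x53
body[4] add  r2, r0, #47 -> r2=0xaf
body[5] add  r4, r4, #28 -> r4=0xfe
body[6] mov  r2, r4 -> r2=0xfe
epilogue: pop r5=0x61, sp=0xdb
epilogue: pop r3=0x26, sp=0xdc
epilogue: pop r0=0x61, sp=0xdd
r2 is caller-saved -> body value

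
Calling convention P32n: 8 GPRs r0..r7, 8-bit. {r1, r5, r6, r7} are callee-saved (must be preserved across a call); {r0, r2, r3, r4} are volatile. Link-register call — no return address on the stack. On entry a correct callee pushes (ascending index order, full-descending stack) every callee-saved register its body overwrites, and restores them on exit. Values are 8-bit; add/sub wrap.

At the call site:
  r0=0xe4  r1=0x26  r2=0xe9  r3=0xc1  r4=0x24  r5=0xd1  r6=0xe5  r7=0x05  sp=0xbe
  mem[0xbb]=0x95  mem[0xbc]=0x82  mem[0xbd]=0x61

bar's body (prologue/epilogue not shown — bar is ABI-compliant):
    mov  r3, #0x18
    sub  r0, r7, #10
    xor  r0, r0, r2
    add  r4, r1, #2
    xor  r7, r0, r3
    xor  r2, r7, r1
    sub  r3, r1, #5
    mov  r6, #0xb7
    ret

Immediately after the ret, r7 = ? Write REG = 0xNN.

prologue: push r6 → mem[0xbd]=0xe5, sp=0xbd
prologue: push r7 → mem[0xbc]=0x05, sp=0xbc
body[0] mov  r3, #0x18 → r3=0x18
body[1] sub  r0, r7, #10 → r0=0xfb
body[2] xor  r0, r0, r2 → r0=0x12
body[3] add  r4, r1, #2 → r4=0x28
body[4] xor  r7, r0, r3 → r7=0x0a
body[5] xor  r2, r7, r1 → r2=0x2c
body[6] sub  r3, r1, #5 → r3=0x21
body[7] mov  r6, #0xb7 → r6=0xb7
epilogue: pop r7=0x05, sp=0xbd
epilogue: pop r6=0xe5, sp=0xbe
r7 is callee-saved → restored

REG = 0x05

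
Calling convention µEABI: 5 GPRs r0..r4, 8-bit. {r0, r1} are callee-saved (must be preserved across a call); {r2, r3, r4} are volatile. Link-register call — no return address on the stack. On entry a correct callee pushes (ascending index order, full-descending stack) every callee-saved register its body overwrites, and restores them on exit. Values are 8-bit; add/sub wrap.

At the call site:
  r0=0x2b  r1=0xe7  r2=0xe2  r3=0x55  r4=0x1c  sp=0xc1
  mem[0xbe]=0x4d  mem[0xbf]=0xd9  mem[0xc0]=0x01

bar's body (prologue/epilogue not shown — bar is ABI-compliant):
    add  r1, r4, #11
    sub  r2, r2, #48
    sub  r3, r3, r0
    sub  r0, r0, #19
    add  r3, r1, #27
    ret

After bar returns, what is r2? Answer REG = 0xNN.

REG = 0xb2

prologue: push r0 -> mem[0xc0]=0x2b, sp=0xc0
prologue: push r1 -> mem[0xbf]=0xe7, sp=0xbf
body[0] add  r1, r4, #11 -> r1=0x27
body[1] sub  r2, r2, #48 -> r2=0xb2
body[2] sub  r3, r3, r0 -> r3=0x2a
body[3] sub  r0, r0, #19 -> r0=0x18
body[4] add  r3, r1, #27 -> r3=0x42
epilogue: pop r1=0xe7, sp=0xc0
epilogue: pop r0=0x2b, sp=0xc1
r2 is caller-saved -> body value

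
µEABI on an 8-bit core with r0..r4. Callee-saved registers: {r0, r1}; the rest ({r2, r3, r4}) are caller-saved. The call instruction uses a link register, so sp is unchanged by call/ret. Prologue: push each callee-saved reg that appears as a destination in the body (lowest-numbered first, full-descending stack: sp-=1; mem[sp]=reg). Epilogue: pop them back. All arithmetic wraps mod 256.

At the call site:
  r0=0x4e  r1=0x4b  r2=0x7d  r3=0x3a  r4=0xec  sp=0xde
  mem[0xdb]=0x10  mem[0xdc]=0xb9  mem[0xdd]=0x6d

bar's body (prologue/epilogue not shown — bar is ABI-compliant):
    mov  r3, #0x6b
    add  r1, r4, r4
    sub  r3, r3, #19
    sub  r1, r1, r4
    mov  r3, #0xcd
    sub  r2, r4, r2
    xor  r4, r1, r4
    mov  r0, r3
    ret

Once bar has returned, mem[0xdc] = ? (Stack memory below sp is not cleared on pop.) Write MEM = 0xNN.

MEM = 0x4b

prologue: push r0 → mem[0xdd]=0x4e, sp=0xdd
prologue: push r1 → mem[0xdc]=0x4b, sp=0xdc
body[0] mov  r3, #0x6b → r3=0x6b
body[1] add  r1, r4, r4 → r1=0xd8
body[2] sub  r3, r3, #19 → r3=0x58
body[3] sub  r1, r1, r4 → r1=0xec
body[4] mov  r3, #0xcd → r3=0xcd
body[5] sub  r2, r4, r2 → r2=0x6f
body[6] xor  r4, r1, r4 → r4=0x00
body[7] mov  r0, r3 → r0=0xcd
epilogue: pop r1=0x4b, sp=0xdd
epilogue: pop r0=0x4e, sp=0xde
prologue pushed ['r0', 'r1'] at ['0xdd', '0xdc']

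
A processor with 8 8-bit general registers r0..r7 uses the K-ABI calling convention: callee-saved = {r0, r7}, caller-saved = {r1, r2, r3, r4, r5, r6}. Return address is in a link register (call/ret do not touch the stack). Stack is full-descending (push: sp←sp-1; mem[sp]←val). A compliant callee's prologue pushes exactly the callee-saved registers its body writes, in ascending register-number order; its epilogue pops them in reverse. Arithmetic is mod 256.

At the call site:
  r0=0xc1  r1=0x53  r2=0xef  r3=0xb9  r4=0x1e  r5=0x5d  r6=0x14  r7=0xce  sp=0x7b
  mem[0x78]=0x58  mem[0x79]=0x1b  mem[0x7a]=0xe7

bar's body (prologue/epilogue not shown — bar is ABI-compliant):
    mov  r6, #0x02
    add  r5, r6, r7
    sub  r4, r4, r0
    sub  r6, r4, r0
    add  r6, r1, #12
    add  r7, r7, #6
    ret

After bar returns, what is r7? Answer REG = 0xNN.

prologue: push r7 -> mem[0x7a]=0xce, sp=0x7a
body[0] mov  r6, #0x02 -> r6=0x02
body[1] add  r5, r6, r7 -> r5=0xd0
body[2] sub  r4, r4, r0 -> r4=0x5d
body[3] sub  r6, r4, r0 -> r6=0x9c
body[4] add  r6, r1, #12 -> r6=0x5f
body[5] add  r7, r7, #6 -> r7=0xd4
epilogue: pop r7=0xce, sp=0x7b
r7 is callee-saved -> restored

REG = 0xce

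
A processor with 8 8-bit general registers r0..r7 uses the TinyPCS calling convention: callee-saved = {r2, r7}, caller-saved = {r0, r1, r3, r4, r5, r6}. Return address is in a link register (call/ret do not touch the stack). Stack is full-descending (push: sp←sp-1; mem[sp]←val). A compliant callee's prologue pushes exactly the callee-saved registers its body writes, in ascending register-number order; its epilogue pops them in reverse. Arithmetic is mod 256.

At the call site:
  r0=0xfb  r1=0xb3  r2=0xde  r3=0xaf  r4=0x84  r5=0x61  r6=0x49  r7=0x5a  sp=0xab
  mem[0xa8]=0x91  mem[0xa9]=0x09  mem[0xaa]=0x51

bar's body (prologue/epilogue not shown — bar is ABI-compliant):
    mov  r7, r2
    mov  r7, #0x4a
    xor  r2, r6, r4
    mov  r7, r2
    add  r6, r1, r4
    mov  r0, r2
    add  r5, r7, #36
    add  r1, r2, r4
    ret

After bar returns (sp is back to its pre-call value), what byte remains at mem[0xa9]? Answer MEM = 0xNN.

prologue: push r2 -> mem[0xaa]=0xde, sp=0xaa
prologue: push r7 -> mem[0xa9]=0x5a, sp=0xa9
body[0] mov  r7, r2 -> r7=0xde
body[1] mov  r7, #0x4a -> r7=0x4a
body[2] xor  r2, r6, r4 -> r2=0xcd
body[3] mov  r7, r2 -> r7=0xcd
body[4] add  r6, r1, r4 -> r6=0x37
body[5] mov  r0, r2 -> r0=0xcd
body[6] add  r5, r7, #36 -> r5=0xf1
body[7] add  r1, r2, r4 -> r1=0x51
epilogue: pop r7=0x5a, sp=0xaa
epilogue: pop r2=0xde, sp=0xab
prologue pushed ['r2', 'r7'] at ['0xaa', '0xa9']

MEM = 0x5a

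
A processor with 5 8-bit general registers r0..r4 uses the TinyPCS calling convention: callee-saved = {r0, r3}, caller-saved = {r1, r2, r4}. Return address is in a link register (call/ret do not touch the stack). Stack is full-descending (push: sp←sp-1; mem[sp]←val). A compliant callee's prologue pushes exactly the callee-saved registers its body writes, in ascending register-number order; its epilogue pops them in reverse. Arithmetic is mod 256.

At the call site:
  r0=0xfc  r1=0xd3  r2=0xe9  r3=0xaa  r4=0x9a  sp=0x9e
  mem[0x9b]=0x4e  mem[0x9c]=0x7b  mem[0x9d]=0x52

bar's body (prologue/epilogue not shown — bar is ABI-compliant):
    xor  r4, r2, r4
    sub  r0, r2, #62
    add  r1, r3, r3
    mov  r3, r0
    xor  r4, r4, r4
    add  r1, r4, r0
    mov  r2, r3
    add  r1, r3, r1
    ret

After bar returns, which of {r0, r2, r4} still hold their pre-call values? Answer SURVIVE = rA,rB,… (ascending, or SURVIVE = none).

SURVIVE = r0

prologue: push r0 -> mem[0x9d]=0xfc, sp=0x9d
prologue: push r3 -> mem[0x9c]=0xaa, sp=0x9c
body[0] xor  r4, r2, r4 -> r4=0x73
body[1] sub  r0, r2, #62 -> r0=0xab
body[2] add  r1, r3, r3 -> r1=0x54
body[3] mov  r3, r0 -> r3=0xab
body[4] xor  r4, r4, r4 -> r4=0x00
body[5] add  r1, r4, r0 -> r1=0xab
body[6] mov  r2, r3 -> r2=0xab
body[7] add  r1, r3, r1 -> r1=0x56
epilogue: pop r3=0xaa, sp=0x9d
epilogue: pop r0=0xfc, sp=0x9e
r0: callee-saved, written=True
r2: caller-saved, written=True
r4: caller-saved, written=True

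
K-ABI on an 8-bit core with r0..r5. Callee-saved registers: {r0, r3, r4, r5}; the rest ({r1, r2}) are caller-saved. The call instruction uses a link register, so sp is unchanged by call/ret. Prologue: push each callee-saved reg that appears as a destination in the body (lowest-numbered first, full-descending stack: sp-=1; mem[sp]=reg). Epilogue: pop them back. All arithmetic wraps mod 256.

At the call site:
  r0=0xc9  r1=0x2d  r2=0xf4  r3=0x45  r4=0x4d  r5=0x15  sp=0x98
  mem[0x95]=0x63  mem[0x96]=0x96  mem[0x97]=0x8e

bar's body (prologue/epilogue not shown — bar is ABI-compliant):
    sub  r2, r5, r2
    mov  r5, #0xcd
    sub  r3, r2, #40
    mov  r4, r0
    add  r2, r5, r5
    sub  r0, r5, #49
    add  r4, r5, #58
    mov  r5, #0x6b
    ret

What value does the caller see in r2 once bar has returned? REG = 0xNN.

REG = 0x9a

prologue: push r0 → mem[0x97]=0xc9, sp=0x97
prologue: push r3 → mem[0x96]=0x45, sp=0x96
prologue: push r4 → mem[0x95]=0x4d, sp=0x95
prologue: push r5 → mem[0x94]=0x15, sp=0x94
body[0] sub  r2, r5, r2 → r2=0x21
body[1] mov  r5, #0xcd → r5=0xcd
body[2] sub  r3, r2, #40 → r3=0xf9
body[3] mov  r4, r0 → r4=0xc9
body[4] add  r2, r5, r5 → r2=0x9a
body[5] sub  r0, r5, #49 → r0=0x9c
body[6] add  r4, r5, #58 → r4=0x07
body[7] mov  r5, #0x6b → r5=0x6b
epilogue: pop r5=0x15, sp=0x95
epilogue: pop r4=0x4d, sp=0x96
epilogue: pop r3=0x45, sp=0x97
epilogue: pop r0=0xc9, sp=0x98
r2 is caller-saved → body value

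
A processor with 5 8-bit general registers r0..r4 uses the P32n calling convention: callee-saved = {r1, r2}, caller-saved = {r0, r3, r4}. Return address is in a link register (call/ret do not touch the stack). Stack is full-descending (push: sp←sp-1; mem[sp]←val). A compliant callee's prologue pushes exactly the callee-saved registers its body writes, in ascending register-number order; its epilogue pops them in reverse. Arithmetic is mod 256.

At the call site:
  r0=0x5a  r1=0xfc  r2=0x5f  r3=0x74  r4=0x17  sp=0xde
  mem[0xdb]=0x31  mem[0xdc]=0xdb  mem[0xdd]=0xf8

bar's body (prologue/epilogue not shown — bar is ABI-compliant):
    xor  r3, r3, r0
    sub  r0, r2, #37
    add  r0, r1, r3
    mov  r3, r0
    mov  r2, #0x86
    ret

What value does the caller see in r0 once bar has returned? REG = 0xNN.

REG = 0x2a

prologue: push r2 -> mem[0xdd]=0x5f, sp=0xdd
body[0] xor  r3, r3, r0 -> r3=0x2e
body[1] sub  r0, r2, #37 -> r0=0x3a
body[2] add  r0, r1, r3 -> r0=0x2a
body[3] mov  r3, r0 -> r3=0x2a
body[4] mov  r2, #0x86 -> r2=0x86
epilogue: pop r2=0x5f, sp=0xde
r0 is caller-saved -> body value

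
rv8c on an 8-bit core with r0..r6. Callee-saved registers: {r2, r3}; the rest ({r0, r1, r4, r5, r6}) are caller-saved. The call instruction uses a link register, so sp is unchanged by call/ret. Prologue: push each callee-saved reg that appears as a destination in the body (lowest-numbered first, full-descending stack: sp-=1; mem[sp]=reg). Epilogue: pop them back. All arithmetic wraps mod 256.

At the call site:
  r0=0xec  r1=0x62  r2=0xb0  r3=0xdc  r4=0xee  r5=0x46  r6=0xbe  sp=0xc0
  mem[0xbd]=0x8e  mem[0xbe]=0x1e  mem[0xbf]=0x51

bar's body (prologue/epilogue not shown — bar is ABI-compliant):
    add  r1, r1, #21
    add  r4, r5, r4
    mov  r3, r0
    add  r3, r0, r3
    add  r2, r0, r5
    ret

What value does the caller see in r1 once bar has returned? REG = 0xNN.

REG = 0x77

prologue: push r2 → mem[0xbf]=0xb0, sp=0xbf
prologue: push r3 → mem[0xbe]=0xdc, sp=0xbe
body[0] add  r1, r1, #21 → r1=0x77
body[1] add  r4, r5, r4 → r4=0x34
body[2] mov  r3, r0 → r3=0xec
body[3] add  r3, r0, r3 → r3=0xd8
body[4] add  r2, r0, r5 → r2=0x32
epilogue: pop r3=0xdc, sp=0xbf
epilogue: pop r2=0xb0, sp=0xc0
r1 is caller-saved → body value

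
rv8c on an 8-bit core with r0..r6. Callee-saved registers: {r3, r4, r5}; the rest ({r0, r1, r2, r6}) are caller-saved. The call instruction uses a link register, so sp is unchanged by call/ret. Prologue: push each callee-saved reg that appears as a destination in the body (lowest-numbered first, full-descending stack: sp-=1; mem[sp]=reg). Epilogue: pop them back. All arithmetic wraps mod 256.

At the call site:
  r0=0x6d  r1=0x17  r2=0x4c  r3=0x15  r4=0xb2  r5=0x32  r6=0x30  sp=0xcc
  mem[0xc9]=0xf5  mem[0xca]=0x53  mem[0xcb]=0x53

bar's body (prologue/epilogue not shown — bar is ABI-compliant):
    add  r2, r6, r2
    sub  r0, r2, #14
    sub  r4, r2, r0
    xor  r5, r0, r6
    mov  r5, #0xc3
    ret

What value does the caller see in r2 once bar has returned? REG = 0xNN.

prologue: push r4 → mem[0xcb]=0xb2, sp=0xcb
prologue: push r5 → mem[0xca]=0x32, sp=0xca
body[0] add  r2, r6, r2 → r2=0x7c
body[1] sub  r0, r2, #14 → r0=0x6e
body[2] sub  r4, r2, r0 → r4=0x0e
body[3] xor  r5, r0, r6 → r5=0x5e
body[4] mov  r5, #0xc3 → r5=0xc3
epilogue: pop r5=0x32, sp=0xcb
epilogue: pop r4=0xb2, sp=0xcc
r2 is caller-saved → body value

REG = 0x7c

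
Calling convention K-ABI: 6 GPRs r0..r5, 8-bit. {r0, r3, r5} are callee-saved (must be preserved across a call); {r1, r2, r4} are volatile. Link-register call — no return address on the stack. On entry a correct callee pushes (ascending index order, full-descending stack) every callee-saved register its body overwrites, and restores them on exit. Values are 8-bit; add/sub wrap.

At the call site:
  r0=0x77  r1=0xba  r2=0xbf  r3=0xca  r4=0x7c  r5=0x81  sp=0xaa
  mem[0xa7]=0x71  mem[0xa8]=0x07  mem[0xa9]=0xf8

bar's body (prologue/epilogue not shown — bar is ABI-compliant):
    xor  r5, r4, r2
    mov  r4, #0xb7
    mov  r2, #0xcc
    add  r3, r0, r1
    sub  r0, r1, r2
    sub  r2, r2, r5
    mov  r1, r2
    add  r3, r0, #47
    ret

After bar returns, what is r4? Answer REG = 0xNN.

prologue: push r0 -> mem[0xa9]=0x77, sp=0xa9
prologue: push r3 -> mem[0xa8]=0xca, sp=0xa8
prologue: push r5 -> mem[0xa7]=0x81, sp=0xa7
body[0] xor  r5, r4, r2 -> r5=0xc3
body[1] mov  r4, #0xb7 -> r4=0xb7
body[2] mov  r2, #0xcc -> r2=0xcc
body[3] add  r3, r0, r1 -> r3=0x31
body[4] sub  r0, r1, r2 -> r0=0xee
body[5] sub  r2, r2, r5 -> r2=0x09
body[6] mov  r1, r2 -> r1=0x09
body[7] add  r3, r0, #47 -> r3=0x1d
epilogue: pop r5=0x81, sp=0xa8
epilogue: pop r3=0xca, sp=0xa9
epilogue: pop r0=0x77, sp=0xaa
r4 is caller-saved -> body value

REG = 0xb7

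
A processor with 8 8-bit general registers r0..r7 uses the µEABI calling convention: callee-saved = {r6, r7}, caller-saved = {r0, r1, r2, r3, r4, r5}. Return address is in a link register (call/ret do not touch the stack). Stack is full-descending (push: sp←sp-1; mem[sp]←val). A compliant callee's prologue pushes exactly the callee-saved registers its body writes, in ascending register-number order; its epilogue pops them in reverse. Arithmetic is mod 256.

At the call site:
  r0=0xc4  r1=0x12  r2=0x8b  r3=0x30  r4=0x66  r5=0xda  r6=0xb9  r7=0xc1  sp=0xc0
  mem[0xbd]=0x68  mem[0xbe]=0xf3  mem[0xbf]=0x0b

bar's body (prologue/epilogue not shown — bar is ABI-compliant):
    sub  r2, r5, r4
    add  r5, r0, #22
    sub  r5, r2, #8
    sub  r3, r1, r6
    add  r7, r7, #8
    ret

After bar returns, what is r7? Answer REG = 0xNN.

prologue: push r7 -> mem[0xbf]=0xc1, sp=0xbf
body[0] sub  r2, r5, r4 -> r2=0x74
body[1] add  r5, r0, #22 -> r5=0xda
body[2] sub  r5, r2, #8 -> r5=0x6c
body[3] sub  r3, r1, r6 -> r3=0x59
body[4] add  r7, r7, #8 -> r7=0xc9
epilogue: pop r7=0xc1, sp=0xc0
r7 is callee-saved -> restored

REG = 0xc1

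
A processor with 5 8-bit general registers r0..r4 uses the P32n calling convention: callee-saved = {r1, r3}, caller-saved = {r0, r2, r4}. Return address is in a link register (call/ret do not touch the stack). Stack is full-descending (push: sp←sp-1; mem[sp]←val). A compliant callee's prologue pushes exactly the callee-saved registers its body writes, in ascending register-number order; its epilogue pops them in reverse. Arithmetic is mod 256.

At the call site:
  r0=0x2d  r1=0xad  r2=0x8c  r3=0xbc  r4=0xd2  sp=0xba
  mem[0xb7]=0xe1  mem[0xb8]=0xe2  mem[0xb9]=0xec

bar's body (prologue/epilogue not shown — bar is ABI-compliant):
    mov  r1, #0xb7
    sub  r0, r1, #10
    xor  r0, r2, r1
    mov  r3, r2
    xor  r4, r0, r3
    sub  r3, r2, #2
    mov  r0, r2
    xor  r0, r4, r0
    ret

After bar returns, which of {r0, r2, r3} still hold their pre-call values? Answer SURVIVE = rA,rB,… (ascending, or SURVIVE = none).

prologue: push r1 -> mem[0xb9]=0xad, sp=0xb9
prologue: push r3 -> mem[0xb8]=0xbc, sp=0xb8
body[0] mov  r1, #0xb7 -> r1=0xb7
body[1] sub  r0, r1, #10 -> r0=0xad
body[2] xor  r0, r2, r1 -> r0=0x3b
body[3] mov  r3, r2 -> r3=0x8c
body[4] xor  r4, r0, r3 -> r4=0xb7
body[5] sub  r3, r2, #2 -> r3=0x8a
body[6] mov  r0, r2 -> r0=0x8c
body[7] xor  r0, r4, r0 -> r0=0x3b
epilogue: pop r3=0xbc, sp=0xb9
epilogue: pop r1=0xad, sp=0xba
r0: caller-saved, written=True
r2: caller-saved, written=False
r3: callee-saved, written=True

SURVIVE = r2,r3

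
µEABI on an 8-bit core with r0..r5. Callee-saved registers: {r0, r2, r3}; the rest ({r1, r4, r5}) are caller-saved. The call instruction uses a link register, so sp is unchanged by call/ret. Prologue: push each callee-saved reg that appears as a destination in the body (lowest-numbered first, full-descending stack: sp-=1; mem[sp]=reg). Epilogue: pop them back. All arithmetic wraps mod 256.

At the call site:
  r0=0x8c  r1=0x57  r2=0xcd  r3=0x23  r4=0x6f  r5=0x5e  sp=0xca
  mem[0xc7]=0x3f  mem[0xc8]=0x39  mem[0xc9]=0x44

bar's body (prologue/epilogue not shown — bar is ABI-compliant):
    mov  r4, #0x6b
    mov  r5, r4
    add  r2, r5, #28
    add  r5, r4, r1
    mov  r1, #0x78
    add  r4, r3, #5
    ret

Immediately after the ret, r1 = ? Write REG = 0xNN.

REG = 0x78

prologue: push r2 → mem[0xc9]=0xcd, sp=0xc9
body[0] mov  r4, #0x6b → r4=0x6b
body[1] mov  r5, r4 → r5=0x6b
body[2] add  r2, r5, #28 → r2=0x87
body[3] add  r5, r4, r1 → r5=0xc2
body[4] mov  r1, #0x78 → r1=0x78
body[5] add  r4, r3, #5 → r4=0x28
epilogue: pop r2=0xcd, sp=0xca
r1 is caller-saved → body value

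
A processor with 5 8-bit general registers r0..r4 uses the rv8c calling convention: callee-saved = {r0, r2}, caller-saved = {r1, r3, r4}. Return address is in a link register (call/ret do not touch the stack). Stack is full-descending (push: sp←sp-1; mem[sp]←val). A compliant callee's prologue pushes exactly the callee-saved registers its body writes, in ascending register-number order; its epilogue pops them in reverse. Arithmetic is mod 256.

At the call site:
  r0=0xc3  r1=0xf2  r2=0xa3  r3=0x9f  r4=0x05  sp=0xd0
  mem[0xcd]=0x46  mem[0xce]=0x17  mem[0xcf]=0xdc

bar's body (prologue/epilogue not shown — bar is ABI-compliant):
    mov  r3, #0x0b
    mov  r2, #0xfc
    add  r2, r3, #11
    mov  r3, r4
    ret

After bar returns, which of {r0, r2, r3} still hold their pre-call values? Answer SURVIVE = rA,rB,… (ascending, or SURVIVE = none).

SURVIVE = r0,r2

prologue: push r2 -> mem[0xcf]=0xa3, sp=0xcf
body[0] mov  r3, #0x0b -> r3=0x0b
body[1] mov  r2, #0xfc -> r2=0xfc
body[2] add  r2, r3, #11 -> r2=0x16
body[3] mov  r3, r4 -> r3=0x05
epilogue: pop r2=0xa3, sp=0xd0
r0: callee-saved, written=False
r2: callee-saved, written=True
r3: caller-saved, written=True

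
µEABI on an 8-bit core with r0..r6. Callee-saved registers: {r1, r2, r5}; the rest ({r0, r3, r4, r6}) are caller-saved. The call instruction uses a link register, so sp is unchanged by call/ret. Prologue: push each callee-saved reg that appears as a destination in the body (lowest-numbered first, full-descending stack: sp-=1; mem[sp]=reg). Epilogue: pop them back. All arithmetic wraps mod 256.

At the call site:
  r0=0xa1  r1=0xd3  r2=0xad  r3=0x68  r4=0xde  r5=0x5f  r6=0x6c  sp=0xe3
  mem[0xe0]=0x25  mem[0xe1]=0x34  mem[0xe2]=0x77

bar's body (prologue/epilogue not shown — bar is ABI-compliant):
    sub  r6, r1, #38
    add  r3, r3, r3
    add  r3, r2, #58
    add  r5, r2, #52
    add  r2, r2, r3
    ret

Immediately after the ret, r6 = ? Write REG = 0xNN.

prologue: push r2 -> mem[0xe2]=0xad, sp=0xe2
prologue: push r5 -> mem[0xe1]=0x5f, sp=0xe1
body[0] sub  r6, r1, #38 -> r6=0xad
body[1] add  r3, r3, r3 -> r3=0xd0
body[2] add  r3, r2, #58 -> r3=0xe7
body[3] add  r5, r2, #52 -> r5=0xe1
body[4] add  r2, r2, r3 -> r2=0x94
epilogue: pop r5=0x5f, sp=0xe2
epilogue: pop r2=0xad, sp=0xe3
r6 is caller-saved -> body value

REG = 0xad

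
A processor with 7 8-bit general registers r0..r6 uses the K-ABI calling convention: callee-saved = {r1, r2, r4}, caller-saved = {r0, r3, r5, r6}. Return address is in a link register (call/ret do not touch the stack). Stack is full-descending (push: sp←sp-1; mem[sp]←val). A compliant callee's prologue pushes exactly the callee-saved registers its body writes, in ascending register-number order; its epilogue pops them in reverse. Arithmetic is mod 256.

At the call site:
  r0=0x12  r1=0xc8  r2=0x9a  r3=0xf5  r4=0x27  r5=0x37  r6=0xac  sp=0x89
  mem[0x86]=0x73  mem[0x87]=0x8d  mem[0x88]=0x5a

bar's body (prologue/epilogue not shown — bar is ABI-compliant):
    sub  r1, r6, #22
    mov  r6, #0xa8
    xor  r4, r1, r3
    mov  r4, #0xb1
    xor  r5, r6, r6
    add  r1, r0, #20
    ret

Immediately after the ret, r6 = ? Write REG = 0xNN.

prologue: push r1 -> mem[0x88]=0xc8, sp=0x88
prologue: push r4 -> mem[0x87]=0x27, sp=0x87
body[0] sub  r1, r6, #22 -> r1=0x96
body[1] mov  r6, #0xa8 -> r6=0xa8
body[2] xor  r4, r1, r3 -> r4=0x63
body[3] mov  r4, #0xb1 -> r4=0xb1
body[4] xor  r5, r6, r6 -> r5=0x00
body[5] add  r1, r0, #20 -> r1=0x26
epilogue: pop r4=0x27, sp=0x88
epilogue: pop r1=0xc8, sp=0x89
r6 is caller-saved -> body value

REG = 0xa8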